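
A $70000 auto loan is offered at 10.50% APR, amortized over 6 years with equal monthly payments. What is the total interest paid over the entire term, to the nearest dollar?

$24,646

At 10.50% the monthly rate is 0.0087500, so the payment is 70,000 × 0.0087500 / (1 − 1.0087500^−72) = $1,314.53.
Total paid = 72 × $1,314.53 = $94,646.16; interest = $94,646.16 − $70,000 = $24,646.16.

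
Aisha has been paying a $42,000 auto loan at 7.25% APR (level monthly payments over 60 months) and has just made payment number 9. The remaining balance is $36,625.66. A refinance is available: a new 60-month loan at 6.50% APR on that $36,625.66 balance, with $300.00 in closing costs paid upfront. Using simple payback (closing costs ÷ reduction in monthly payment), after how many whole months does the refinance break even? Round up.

3 months

Current payment = 42,000 × 7.25%/12 / (1 − (1+0.0060417)^−60) = $836.61.
Refinanced payment = 36,625.66 × 0.0054167 / (1 − (1+0.0054167)^−60) = $716.62.
Monthly savings = $836.61 − $716.62 = $119.99.
Break-even = $300.00 / $119.99 = 2.50 → 3 months.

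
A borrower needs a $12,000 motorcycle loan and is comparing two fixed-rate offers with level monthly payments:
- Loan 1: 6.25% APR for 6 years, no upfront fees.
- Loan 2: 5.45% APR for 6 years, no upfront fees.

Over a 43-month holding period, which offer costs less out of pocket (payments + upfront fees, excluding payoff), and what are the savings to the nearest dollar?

Loan 1: monthly rate = 6.25%/12 = 0.0052083; payment = 12,000 × 0.0052083 / (1 − (1+0.0052083)^−72) = $200.29.
Loan 2: at 5.45% the monthly rate is 0.0045417, so the payment is 12,000 × 0.0045417 / (1 − 1.0045417^−72) = $195.77.
Over 43 months: Loan 1 costs 43 × $200.29 = $8,612.47; Loan 2 costs 43 × $195.77 = $8,418.11.
Loan 2 is cheaper by $8,612.47 − $8,418.11 = $194.36.

Loan 2 by $194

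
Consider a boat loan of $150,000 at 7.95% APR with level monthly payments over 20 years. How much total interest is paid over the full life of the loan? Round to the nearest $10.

$150,000

At 7.95% the monthly rate is 0.0066250, so the payment is 150,000 × 0.0066250 / (1 − 1.0066250^−240) = $1,250.00.
Total paid = 240 × $1,250.00 = $300,000.00; interest = $300,000.00 − $150,000 = $150,000.00.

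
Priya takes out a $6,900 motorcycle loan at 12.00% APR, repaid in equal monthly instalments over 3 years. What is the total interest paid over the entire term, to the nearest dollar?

$1,350

Monthly rate = 12%/12 = 0.0100000; payment = 6,900 × 0.0100000 / (1 − (1+0.0100000)^−36) = $229.18.
Total paid = 36 × $229.18 = $8,250.48; interest = $8,250.48 − $6,900 = $1,350.48.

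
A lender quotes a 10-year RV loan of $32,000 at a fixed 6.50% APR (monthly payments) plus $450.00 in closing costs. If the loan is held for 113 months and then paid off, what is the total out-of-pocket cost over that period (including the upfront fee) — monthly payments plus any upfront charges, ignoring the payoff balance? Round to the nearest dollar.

$41,509

At 6.50% the monthly rate is 0.0054167, so the payment is 32,000 × 0.0054167 / (1 − 1.0054167^−120) = $363.35.
Total outlay = 113 × $363.35 + $450.00 = $41,508.55.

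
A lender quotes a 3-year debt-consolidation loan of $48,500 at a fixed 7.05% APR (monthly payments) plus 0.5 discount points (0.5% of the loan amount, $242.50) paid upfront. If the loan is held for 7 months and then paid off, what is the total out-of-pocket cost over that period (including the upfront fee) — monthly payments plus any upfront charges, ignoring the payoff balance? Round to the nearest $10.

$10,730

At 7.05% the monthly rate is 0.0058750, so the payment is 48,500 × 0.0058750 / (1 − 1.0058750^−36) = $1,498.65.
Total outlay = 7 × $1,498.65 + $242.50 = $10,733.05.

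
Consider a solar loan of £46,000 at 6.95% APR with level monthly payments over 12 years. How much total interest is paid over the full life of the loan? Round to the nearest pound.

£21,944

At 6.95% the monthly rate is 0.0057917, so the payment is 46,000 × 0.0057917 / (1 − 1.0057917^−144) = £471.83.
Total paid = 144 × £471.83 = £67,943.52; interest = £67,943.52 − £46,000 = £21,943.52.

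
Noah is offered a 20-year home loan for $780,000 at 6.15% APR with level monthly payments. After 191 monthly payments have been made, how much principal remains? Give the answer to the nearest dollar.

With monthly rate i = 6.15%/12 = 0.0051250, the balance after k of n payments is P · [(1+i)^n − (1+i)^k] / [(1+i)^n − 1].
(1+0.0051250)^240 = 3.41049981 and (1+0.0051250)^191 = 2.65481553, so the balance is 780,000 × (3.41049981 − 2.65481553) / (3.41049981 − 1) = $244,527.60.

$244,528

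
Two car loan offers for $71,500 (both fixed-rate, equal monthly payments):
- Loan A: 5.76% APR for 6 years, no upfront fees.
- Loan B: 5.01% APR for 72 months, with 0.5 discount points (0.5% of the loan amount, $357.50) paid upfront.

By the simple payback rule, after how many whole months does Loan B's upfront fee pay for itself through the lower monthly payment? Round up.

15 months

Loan A: at 5.76% the monthly rate is 0.0048000, so the payment is 71,500 × 0.0048000 / (1 − 1.0048000^−72) = $1,176.88.
Loan B: at 5.01% the monthly rate is 0.0041750, so the payment is 71,500 × 0.0041750 / (1 − 1.0041750^−72) = $1,151.83.
Monthly savings = $1,176.88 − $1,151.83 = $25.05.
Break-even = $357.50 / $25.05 = 14.27 → 15 months.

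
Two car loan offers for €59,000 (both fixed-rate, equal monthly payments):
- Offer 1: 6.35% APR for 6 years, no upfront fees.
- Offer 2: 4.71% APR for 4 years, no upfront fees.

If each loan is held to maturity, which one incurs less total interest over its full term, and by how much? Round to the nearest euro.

Offer 2 by €6,258

Offer 1: at 6.35% the monthly rate is 0.0052917, so the payment is 59,000 × 0.0052917 / (1 − 1.0052917^−72) = €987.58.
Total interest on Offer 1 = 72 × €987.58 − €59,000 = €12,105.76.
Offer 2: monthly rate = 4.71%/12 = 0.0039250; payment = 59,000 × 0.0039250 / (1 − (1+0.0039250)^−48) = €1,350.99.
Total interest on Offer 2 = 48 × €1,350.99 − €59,000 = €5,847.52.
Offer 2 is lower by €6,258.24.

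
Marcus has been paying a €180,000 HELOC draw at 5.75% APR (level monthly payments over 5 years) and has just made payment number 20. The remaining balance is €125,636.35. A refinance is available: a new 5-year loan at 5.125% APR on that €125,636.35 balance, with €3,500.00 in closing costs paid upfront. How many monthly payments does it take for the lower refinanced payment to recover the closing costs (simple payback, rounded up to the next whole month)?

4 months

Current payment = 180,000 × 5.75%/12 / (1 − (1+0.0047917)^−60) = €3,459.02.
Refinanced payment = 125,636.35 × 0.0042708 / (1 − (1+0.0042708)^−60) = €2,378.11.
Monthly savings = €3,459.02 − €2,378.11 = €1,080.91.
Break-even = €3,500.00 / €1,080.91 = 3.24 → 4 months.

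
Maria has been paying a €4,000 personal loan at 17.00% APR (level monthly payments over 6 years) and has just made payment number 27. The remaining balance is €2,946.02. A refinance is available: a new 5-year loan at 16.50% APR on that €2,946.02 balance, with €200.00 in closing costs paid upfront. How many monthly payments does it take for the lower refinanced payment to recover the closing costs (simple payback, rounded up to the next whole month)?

Current payment = 4,000 × 17%/12 / (1 − (1+0.0141667)^−72) = €88.98.
Refinanced payment = 2,946.02 × 0.0137500 / (1 − (1+0.0137500)^−60) = €72.43.
Monthly savings = €88.98 − €72.43 = €16.55.
Break-even = €200.00 / €16.55 = 12.08 → 13 months.

13 months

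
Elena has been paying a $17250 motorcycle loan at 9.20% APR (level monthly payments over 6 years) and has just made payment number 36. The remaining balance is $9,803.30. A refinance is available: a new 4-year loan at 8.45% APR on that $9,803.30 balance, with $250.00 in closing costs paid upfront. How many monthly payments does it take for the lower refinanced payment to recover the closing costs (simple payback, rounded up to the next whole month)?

4 months

Current payment = 17,250 × 9.2%/12 / (1 − (1+0.0076667)^−72) = $312.66.
Refinanced payment = 9,803.30 × 0.0070417 / (1 − (1+0.0070417)^−48) = $241.40.
Monthly savings = $312.66 − $241.40 = $71.26.
Break-even = $250.00 / $71.26 = 3.51 → 4 months.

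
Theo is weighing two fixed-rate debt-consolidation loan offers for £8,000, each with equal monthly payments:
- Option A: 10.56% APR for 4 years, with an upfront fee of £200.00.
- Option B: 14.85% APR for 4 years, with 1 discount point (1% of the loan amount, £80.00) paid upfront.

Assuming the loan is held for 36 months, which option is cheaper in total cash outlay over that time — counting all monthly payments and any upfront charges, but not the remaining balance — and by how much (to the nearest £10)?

Option A: monthly rate = 10.56%/12 = 0.0088000; payment = 8,000 × 0.0088000 / (1 − (1+0.0088000)^−48) = £205.06.
Option B: monthly rate = 14.85%/12 = 0.0123750; payment = 8,000 × 0.0123750 / (1 − (1+0.0123750)^−48) = £222.04.
Over 36 months: Option A costs 36 × £205.06 + £200.00 = £7,582.16; Option B costs 36 × £222.04 + £80.00 = £8,073.44.
Option A is cheaper by £8,073.44 − £7,582.16 = £491.28.

Option A by £490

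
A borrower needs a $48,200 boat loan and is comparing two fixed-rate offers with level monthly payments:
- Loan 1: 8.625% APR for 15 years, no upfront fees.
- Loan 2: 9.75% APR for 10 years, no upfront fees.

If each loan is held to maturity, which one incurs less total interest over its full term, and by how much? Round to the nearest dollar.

Loan 1: monthly rate = 8.625%/12 = 0.0071875; payment = 48,200 × 0.0071875 / (1 − (1+0.0071875)^−180) = $478.18.
Total interest on Loan 1 = 180 × $478.18 − $48,200 = $37,872.40.
Loan 2: monthly rate = 9.75%/12 = 0.0081250; payment = 48,200 × 0.0081250 / (1 − (1+0.0081250)^−120) = $630.31.
Total interest on Loan 2 = 120 × $630.31 − $48,200 = $27,437.20.
Loan 2 is lower by $10,435.20.

Loan 2 by $10,435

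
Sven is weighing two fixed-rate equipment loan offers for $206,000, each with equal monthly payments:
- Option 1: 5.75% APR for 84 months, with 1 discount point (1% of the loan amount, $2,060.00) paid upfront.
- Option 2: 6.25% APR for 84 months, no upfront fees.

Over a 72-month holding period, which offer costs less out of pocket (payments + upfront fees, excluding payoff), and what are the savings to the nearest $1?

Option 1 by $1,495

Option 1: monthly rate = 5.75%/12 = 0.0047917; payment = 206,000 × 0.0047917 / (1 − (1+0.0047917)^−84) = $2,984.73.
Option 2: at 6.25% the monthly rate is 0.0052083, so the payment is 206,000 × 0.0052083 / (1 − 1.0052083^−84) = $3,034.11.
Over 72 months: Option 1 costs 72 × $2,984.73 + $2,060.00 = $216,960.56; Option 2 costs 72 × $3,034.11 = $218,455.92.
Option 1 is cheaper by $218,455.92 − $216,960.56 = $1,495.36.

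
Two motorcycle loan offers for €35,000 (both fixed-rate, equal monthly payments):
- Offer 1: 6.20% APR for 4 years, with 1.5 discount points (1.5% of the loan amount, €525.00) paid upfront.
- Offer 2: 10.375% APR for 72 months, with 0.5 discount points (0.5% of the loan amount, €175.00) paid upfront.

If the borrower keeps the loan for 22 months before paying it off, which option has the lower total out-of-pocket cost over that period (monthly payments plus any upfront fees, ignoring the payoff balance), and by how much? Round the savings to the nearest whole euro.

Offer 2 by €4,093

Offer 1: at 6.20% the monthly rate is 0.0051667, so the payment is 35,000 × 0.0051667 / (1 − 1.0051667^−48) = €825.19.
Offer 2: at 10.375% the monthly rate is 0.0086458, so the payment is 35,000 × 0.0086458 / (1 − 1.0086458^−72) = €655.04.
Over 22 months: Offer 1 costs 22 × €825.19 + €525.00 = €18,679.18; Offer 2 costs 22 × €655.04 + €175.00 = €14,585.88.
Offer 2 is cheaper by €18,679.18 − €14,585.88 = €4,093.30.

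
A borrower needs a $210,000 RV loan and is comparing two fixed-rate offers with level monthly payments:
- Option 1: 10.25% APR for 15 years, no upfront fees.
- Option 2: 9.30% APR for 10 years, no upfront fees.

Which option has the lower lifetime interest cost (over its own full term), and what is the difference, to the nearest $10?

Option 2 by $88,670

Option 1: at 10.25% the monthly rate is 0.0085417, so the payment is 210,000 × 0.0085417 / (1 − 1.0085417^−180) = $2,288.90.
Total interest on Option 1 = 180 × $2,288.90 − $210,000 = $202,002.00.
Option 2: at 9.30% the monthly rate is 0.0077500, so the payment is 210,000 × 0.0077500 / (1 − 1.0077500^−120) = $2,694.41.
Total interest on Option 2 = 120 × $2,694.41 − $210,000 = $113,329.20.
Option 2 is lower by $88,672.80.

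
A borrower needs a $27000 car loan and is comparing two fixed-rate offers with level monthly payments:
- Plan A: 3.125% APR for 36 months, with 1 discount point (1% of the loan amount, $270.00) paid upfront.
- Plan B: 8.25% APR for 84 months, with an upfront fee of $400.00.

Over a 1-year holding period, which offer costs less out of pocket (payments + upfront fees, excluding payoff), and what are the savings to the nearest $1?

Plan A: monthly rate = 3.125%/12 = 0.0026042; payment = 27,000 × 0.0026042 / (1 − (1+0.0026042)^−36) = $786.68.
Plan B: at 8.25% the monthly rate is 0.0068750, so the payment is 27,000 × 0.0068750 / (1 − 1.0068750^−84) = $424.20.
Over 12 months: Plan A costs 12 × $786.68 + $270.00 = $9,710.16; Plan B costs 12 × $424.20 + $400.00 = $5,490.40.
Plan B is cheaper by $9,710.16 − $5,490.40 = $4,219.76.

Plan B by $4,220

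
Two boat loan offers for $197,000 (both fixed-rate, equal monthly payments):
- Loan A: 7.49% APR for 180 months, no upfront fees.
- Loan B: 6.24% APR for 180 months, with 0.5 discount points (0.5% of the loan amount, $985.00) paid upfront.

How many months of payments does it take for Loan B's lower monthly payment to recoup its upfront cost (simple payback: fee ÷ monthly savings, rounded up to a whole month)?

8 months

Loan A: at 7.49% the monthly rate is 0.0062417, so the payment is 197,000 × 0.0062417 / (1 − 1.0062417^−180) = $1,825.10.
Loan B: monthly rate = 6.24%/12 = 0.0052000; payment = 197,000 × 0.0052000 / (1 − (1+0.0052000)^−180) = $1,688.05.
Monthly savings = $1,825.10 − $1,688.05 = $137.05.
Break-even = $985.00 / $137.05 = 7.19 → 8 months.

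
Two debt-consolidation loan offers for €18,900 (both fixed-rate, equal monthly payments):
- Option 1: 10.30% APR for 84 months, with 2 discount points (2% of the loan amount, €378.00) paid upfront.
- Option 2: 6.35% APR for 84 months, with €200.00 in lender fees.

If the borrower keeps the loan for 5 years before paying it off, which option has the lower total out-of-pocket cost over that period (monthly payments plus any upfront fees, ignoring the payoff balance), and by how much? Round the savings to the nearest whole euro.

Option 2 by €2,423

Option 1: monthly rate = 10.3%/12 = 0.0085833; payment = 18,900 × 0.0085833 / (1 − (1+0.0085833)^−84) = €316.70.
Option 2: monthly rate = 6.35%/12 = 0.0052917; payment = 18,900 × 0.0052917 / (1 − (1+0.0052917)^−84) = €279.28.
Over 60 months: Option 1 costs 60 × €316.70 + €378.00 = €19,380.00; Option 2 costs 60 × €279.28 + €200.00 = €16,956.80.
Option 2 is cheaper by €19,380.00 − €16,956.80 = €2,423.20.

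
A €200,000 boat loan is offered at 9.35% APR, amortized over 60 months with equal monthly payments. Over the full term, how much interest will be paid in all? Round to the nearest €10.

€51,140

At 9.35% the monthly rate is 0.0077917, so the payment is 200,000 × 0.0077917 / (1 − 1.0077917^−60) = €4,185.73.
Total paid = 60 × €4,185.73 = €251,143.80; interest = €251,143.80 − €200,000 = €51,143.80.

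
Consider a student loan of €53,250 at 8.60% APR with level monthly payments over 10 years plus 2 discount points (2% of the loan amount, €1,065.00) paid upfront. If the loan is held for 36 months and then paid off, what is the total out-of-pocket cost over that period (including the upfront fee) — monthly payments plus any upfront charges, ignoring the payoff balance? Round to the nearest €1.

Monthly rate = 8.6%/12 = 0.0071667; payment = 53,250 × 0.0071667 / (1 − (1+0.0071667)^−120) = €663.08.
Total outlay = 36 × €663.08 + €1,065.00 = €24,935.88.

€24,936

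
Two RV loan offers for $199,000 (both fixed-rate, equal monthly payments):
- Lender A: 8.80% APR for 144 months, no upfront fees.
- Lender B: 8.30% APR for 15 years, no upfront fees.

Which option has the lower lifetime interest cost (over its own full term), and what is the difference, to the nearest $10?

Lender A by $25,650

Lender A: at 8.80% the monthly rate is 0.0073333, so the payment is 199,000 × 0.0073333 / (1 − 1.0073333^−144) = $2,242.32.
Total interest on Lender A = 144 × $2,242.32 − $199,000 = $123,894.08.
Lender B: monthly rate = 8.3%/12 = 0.0069167; payment = 199,000 × 0.0069167 / (1 − (1+0.0069167)^−180) = $1,936.37.
Total interest on Lender B = 180 × $1,936.37 − $199,000 = $149,546.60.
Lender A is lower by $25,652.52.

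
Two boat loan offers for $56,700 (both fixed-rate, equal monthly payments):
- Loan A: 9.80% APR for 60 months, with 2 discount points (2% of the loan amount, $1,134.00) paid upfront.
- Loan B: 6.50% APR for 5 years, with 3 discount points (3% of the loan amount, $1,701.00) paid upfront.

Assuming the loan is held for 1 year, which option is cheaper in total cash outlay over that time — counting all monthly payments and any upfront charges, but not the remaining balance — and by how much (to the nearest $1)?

Loan A: at 9.80% the monthly rate is 0.0081667, so the payment is 56,700 × 0.0081667 / (1 − 1.0081667^−60) = $1,199.14.
Loan B: at 6.50% the monthly rate is 0.0054167, so the payment is 56,700 × 0.0054167 / (1 − 1.0054167^−60) = $1,109.40.
Over 12 months: Loan A costs 12 × $1,199.14 + $1,134.00 = $15,523.68; Loan B costs 12 × $1,109.40 + $1,701.00 = $15,013.80.
Loan B is cheaper by $15,523.68 − $15,013.80 = $509.88.

Loan B by $510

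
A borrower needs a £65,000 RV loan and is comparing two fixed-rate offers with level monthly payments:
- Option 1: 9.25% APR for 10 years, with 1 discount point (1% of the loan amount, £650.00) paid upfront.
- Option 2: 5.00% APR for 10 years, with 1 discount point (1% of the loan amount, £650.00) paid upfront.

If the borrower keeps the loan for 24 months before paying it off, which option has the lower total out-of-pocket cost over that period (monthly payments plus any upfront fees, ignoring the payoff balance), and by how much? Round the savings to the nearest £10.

Option 2 by £3,430

Option 1: at 9.25% the monthly rate is 0.0077083, so the payment is 65,000 × 0.0077083 / (1 − 1.0077083^−120) = £832.21.
Option 2: monthly rate = 5%/12 = 0.0041667; payment = 65,000 × 0.0041667 / (1 − (1+0.0041667)^−120) = £689.43.
Over 24 months: Option 1 costs 24 × £832.21 + £650.00 = £20,623.04; Option 2 costs 24 × £689.43 + £650.00 = £17,196.32.
Option 2 is cheaper by £20,623.04 − £17,196.32 = £3,426.72.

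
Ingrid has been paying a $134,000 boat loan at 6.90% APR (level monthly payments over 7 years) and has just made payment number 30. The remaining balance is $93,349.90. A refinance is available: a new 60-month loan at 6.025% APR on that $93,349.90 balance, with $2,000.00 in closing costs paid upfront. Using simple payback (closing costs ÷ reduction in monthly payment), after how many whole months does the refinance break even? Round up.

10 months

Current payment = 134,000 × 6.9%/12 / (1 − (1+0.0057500)^−84) = $2,015.87.
Refinanced payment = 93,349.90 × 0.0050208 / (1 − (1+0.0050208)^−60) = $1,805.80.
Monthly savings = $2,015.87 − $1,805.80 = $210.07.
Break-even = $2,000.00 / $210.07 = 9.52 → 10 months.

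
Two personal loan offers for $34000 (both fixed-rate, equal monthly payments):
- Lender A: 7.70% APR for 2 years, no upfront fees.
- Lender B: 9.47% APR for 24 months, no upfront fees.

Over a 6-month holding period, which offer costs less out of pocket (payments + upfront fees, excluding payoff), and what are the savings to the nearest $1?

Lender A: at 7.70% the monthly rate is 0.0064167, so the payment is 34,000 × 0.0064167 / (1 − 1.0064167^−24) = $1,533.08.
Lender B: monthly rate = 9.47%/12 = 0.0078917; payment = 34,000 × 0.0078917 / (1 − (1+0.0078917)^−24) = $1,560.62.
Over 6 months: Lender A costs 6 × $1,533.08 = $9,198.48; Lender B costs 6 × $1,560.62 = $9,363.72.
Lender A is cheaper by $9,363.72 − $9,198.48 = $165.24.

Lender A by $165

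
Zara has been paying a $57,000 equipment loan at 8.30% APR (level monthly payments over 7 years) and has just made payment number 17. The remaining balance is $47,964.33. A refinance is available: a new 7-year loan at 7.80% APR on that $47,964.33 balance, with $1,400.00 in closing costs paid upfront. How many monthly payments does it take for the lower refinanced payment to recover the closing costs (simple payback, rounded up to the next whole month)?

Current payment = 57,000 × 8.3%/12 / (1 − (1+0.0069167)^−84) = $896.96.
Refinanced payment = 47,964.33 × 0.0065000 / (1 − (1+0.0065000)^−84) = $742.81.
Monthly savings = $896.96 − $742.81 = $154.15.
Break-even = $1,400.00 / $154.15 = 9.08 → 10 months.

10 months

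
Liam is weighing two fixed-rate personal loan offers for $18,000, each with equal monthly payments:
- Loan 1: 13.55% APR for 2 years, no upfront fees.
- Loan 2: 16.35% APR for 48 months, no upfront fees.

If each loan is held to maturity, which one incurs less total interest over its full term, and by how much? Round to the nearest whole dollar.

Loan 1 by $3,991

Loan 1: monthly rate = 13.55%/12 = 0.0112917; payment = 18,000 × 0.0112917 / (1 − (1+0.0112917)^−24) = $860.41.
Total interest on Loan 1 = 24 × $860.41 − $18,000 = $2,649.84.
Loan 2: at 16.35% the monthly rate is 0.0136250, so the payment is 18,000 × 0.0136250 / (1 − 1.0136250^−48) = $513.36.
Total interest on Loan 2 = 48 × $513.36 − $18,000 = $6,641.28.
Loan 1 is lower by $3,991.44.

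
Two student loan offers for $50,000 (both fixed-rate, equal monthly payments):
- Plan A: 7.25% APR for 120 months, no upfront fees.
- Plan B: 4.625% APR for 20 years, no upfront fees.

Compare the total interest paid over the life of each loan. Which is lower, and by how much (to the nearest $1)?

Plan A by $6,289

Plan A: at 7.25% the monthly rate is 0.0060417, so the payment is 50,000 × 0.0060417 / (1 − 1.0060417^−120) = $587.01.
Total interest on Plan A = 120 × $587.01 − $50,000 = $20,441.20.
Plan B: at 4.625% the monthly rate is 0.0038542, so the payment is 50,000 × 0.0038542 / (1 − 1.0038542^−240) = $319.71.
Total interest on Plan B = 240 × $319.71 − $50,000 = $26,730.40.
Plan A is lower by $6,289.20.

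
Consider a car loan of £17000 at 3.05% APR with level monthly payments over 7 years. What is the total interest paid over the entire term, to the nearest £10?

£1,900

Monthly rate = 3.05%/12 = 0.0025417; payment = 17,000 × 0.0025417 / (1 − (1+0.0025417)^−84) = £225.01.
Total paid = 84 × £225.01 = £18,900.84; interest = £18,900.84 − £17,000 = £1,900.84.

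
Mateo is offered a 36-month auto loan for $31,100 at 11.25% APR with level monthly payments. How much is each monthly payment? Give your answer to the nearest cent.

$1,021.86

At 11.25% the monthly rate is 0.0093750, so the payment is 31,100 × 0.0093750 / (1 − 1.0093750^−36) = $1,021.86.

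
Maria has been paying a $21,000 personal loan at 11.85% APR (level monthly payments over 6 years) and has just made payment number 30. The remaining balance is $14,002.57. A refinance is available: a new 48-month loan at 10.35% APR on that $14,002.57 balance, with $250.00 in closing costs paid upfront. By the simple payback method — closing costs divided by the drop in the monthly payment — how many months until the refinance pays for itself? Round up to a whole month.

5 months

Current payment = 21,000 × 11.85%/12 / (1 − (1+0.0098750)^−72) = $408.92.
Refinanced payment = 14,002.57 × 0.0086250 / (1 − (1+0.0086250)^−48) = $357.50.
Monthly savings = $408.92 − $357.50 = $51.42.
Break-even = $250.00 / $51.42 = 4.86 → 5 months.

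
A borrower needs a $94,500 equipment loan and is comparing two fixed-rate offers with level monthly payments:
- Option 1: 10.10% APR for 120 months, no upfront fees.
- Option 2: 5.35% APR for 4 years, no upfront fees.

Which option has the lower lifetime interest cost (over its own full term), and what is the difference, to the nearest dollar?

Option 1: monthly rate = 10.1%/12 = 0.0084167; payment = 94,500 × 0.0084167 / (1 − (1+0.0084167)^−120) = $1,254.06.
Total interest on Option 1 = 120 × $1,254.06 − $94,500 = $55,987.20.
Option 2: monthly rate = 5.35%/12 = 0.0044583; payment = 94,500 × 0.0044583 / (1 − (1+0.0044583)^−48) = $2,191.28.
Total interest on Option 2 = 48 × $2,191.28 − $94,500 = $10,681.44.
Option 2 is lower by $45,305.76.

Option 2 by $45,306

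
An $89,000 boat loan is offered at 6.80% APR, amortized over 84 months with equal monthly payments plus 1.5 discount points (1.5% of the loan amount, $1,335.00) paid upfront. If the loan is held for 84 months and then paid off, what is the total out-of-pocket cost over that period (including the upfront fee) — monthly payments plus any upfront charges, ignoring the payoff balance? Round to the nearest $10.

$113,440

Monthly rate = 6.8%/12 = 0.0056667; payment = 89,000 × 0.0056667 / (1 − (1+0.0056667)^−84) = $1,334.56.
Total outlay = 84 × $1,334.56 + $1,335.00 = $113,438.04.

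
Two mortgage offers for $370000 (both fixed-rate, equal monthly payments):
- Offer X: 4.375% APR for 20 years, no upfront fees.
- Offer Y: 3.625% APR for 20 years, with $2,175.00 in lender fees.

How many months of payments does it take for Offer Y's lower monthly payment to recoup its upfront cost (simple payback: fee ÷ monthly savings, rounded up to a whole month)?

15 months

Offer X: at 4.375% the monthly rate is 0.0036458, so the payment is 370,000 × 0.0036458 / (1 − 1.0036458^−240) = $2,315.91.
Offer Y: at 3.625% the monthly rate is 0.0030208, so the payment is 370,000 × 0.0030208 / (1 − 1.0030208^−240) = $2,169.69.
Monthly savings = $2,315.91 − $2,169.69 = $146.22.
Break-even = $2,175.00 / $146.22 = 14.87 → 15 months.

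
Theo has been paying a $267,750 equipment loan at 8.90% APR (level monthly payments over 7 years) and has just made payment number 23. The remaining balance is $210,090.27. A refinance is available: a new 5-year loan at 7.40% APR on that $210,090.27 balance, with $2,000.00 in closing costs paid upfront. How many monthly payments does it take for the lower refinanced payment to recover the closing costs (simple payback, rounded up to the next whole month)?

Current payment = 267,750 × 8.9%/12 / (1 − (1+0.0074167)^−84) = $4,294.27.
Refinanced payment = 210,090.27 × 0.0061667 / (1 − (1+0.0061667)^−60) = $4,199.80.
Monthly savings = $4,294.27 − $4,199.80 = $94.47.
Break-even = $2,000.00 / $94.47 = 21.17 → 22 months.

22 months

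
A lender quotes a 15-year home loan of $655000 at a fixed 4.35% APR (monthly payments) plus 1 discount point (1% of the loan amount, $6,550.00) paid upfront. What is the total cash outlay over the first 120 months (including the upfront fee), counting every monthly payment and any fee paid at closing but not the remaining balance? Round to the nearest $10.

At 4.35% the monthly rate is 0.0036250, so the payment is 655,000 × 0.0036250 / (1 − 1.0036250^−180) = $4,960.64.
Total outlay = 120 × $4,960.64 + $6,550.00 = $601,826.80.

$601,830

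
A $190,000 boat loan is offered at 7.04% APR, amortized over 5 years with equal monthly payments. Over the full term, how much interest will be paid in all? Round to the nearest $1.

$35,949

At 7.04% the monthly rate is 0.0058667, so the payment is 190,000 × 0.0058667 / (1 − 1.0058667^−60) = $3,765.81.
Total paid = 60 × $3,765.81 = $225,948.60; interest = $225,948.60 − $190,000 = $35,948.60.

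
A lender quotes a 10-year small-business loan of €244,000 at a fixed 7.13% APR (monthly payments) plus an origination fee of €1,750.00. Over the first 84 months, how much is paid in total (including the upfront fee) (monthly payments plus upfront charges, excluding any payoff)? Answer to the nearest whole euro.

Monthly rate = 7.13%/12 = 0.0059417; payment = 244,000 × 0.0059417 / (1 − (1+0.0059417)^−120) = €2,849.42.
Total outlay = 84 × €2,849.42 + €1,750.00 = €241,101.28.

€241,101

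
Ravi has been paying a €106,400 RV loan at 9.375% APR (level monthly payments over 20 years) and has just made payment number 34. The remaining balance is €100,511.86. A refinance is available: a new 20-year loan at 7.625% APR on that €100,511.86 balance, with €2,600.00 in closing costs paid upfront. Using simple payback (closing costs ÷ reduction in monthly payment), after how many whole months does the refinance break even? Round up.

16 months

Current payment = 106,400 × 9.375%/12 / (1 − (1+0.0078125)^−240) = €983.12.
Refinanced payment = 100,511.86 × 0.0063542 / (1 − (1+0.0063542)^−240) = €817.42.
Monthly savings = €983.12 − €817.42 = €165.70.
Break-even = €2,600.00 / €165.70 = 15.69 → 16 months.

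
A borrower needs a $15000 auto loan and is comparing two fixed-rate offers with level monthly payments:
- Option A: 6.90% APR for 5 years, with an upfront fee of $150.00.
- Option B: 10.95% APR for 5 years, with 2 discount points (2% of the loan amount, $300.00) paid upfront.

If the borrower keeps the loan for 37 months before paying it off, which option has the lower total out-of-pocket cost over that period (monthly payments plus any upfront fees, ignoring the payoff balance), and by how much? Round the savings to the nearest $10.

Option A by $1,240

Option A: at 6.90% the monthly rate is 0.0057500, so the payment is 15,000 × 0.0057500 / (1 − 1.0057500^−60) = $296.31.
Option B: at 10.95% the monthly rate is 0.0091250, so the payment is 15,000 × 0.0091250 / (1 − 1.0091250^−60) = $325.76.
Over 37 months: Option A costs 37 × $296.31 + $150.00 = $11,113.47; Option B costs 37 × $325.76 + $300.00 = $12,353.12.
Option A is cheaper by $12,353.12 − $11,113.47 = $1,239.65.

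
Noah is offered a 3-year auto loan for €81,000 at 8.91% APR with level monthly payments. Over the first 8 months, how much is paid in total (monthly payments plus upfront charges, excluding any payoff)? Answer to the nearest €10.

€20,580

Monthly rate = 8.91%/12 = 0.0074250; payment = 81,000 × 0.0074250 / (1 − (1+0.0074250)^−36) = €2,572.39.
Total outlay = 8 × €2,572.39 = €20,579.12.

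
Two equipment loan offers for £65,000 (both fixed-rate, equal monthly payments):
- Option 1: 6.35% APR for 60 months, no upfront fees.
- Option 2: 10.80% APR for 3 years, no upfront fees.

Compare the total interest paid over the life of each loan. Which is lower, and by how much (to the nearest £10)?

Option 1 by £350

Option 1: at 6.35% the monthly rate is 0.0052917, so the payment is 65,000 × 0.0052917 / (1 − 1.0052917^−60) = £1,267.24.
Total interest on Option 1 = 60 × £1,267.24 − £65,000 = £11,034.40.
Option 2: at 10.80% the monthly rate is 0.0090000, so the payment is 65,000 × 0.0090000 / (1 − 1.0090000^−36) = £2,121.87.
Total interest on Option 2 = 36 × £2,121.87 − £65,000 = £11,387.32.
Option 1 is lower by £352.92.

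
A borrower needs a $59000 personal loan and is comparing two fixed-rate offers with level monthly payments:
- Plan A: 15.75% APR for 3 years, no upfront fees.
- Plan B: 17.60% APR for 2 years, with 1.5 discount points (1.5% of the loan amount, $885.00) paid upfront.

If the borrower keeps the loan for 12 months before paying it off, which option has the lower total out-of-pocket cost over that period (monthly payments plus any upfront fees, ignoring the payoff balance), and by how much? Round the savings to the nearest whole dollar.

Plan A: at 15.75% the monthly rate is 0.0131250, so the payment is 59,000 × 0.0131250 / (1 − 1.0131250^−36) = $2,066.99.
Plan B: monthly rate = 17.6%/12 = 0.0146667; payment = 59,000 × 0.0146667 / (1 − (1+0.0146667)^−24) = $2,934.13.
Over 12 months: Plan A costs 12 × $2,066.99 = $24,803.88; Plan B costs 12 × $2,934.13 + $885.00 = $36,094.56.
Plan A is cheaper by $36,094.56 − $24,803.88 = $11,290.68.

Plan A by $11,291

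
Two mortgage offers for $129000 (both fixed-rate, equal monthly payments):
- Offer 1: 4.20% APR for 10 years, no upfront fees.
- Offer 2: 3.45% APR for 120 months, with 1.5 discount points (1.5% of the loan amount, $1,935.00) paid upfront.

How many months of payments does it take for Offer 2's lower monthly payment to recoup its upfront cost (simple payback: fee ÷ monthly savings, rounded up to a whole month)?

Offer 1: monthly rate = 4.2%/12 = 0.0035000; payment = 129,000 × 0.0035000 / (1 − (1+0.0035000)^−120) = $1,318.36.
Offer 2: monthly rate = 3.45%/12 = 0.0028750; payment = 129,000 × 0.0028750 / (1 − (1+0.0028750)^−120) = $1,272.61.
Monthly savings = $1,318.36 − $1,272.61 = $45.75.
Break-even = $1,935.00 / $45.75 = 42.30 → 43 months.

43 months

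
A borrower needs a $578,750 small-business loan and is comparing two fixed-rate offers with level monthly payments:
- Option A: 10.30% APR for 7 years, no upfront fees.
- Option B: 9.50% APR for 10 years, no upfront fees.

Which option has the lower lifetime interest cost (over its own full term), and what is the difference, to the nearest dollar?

Option A by $84,044

Option A: monthly rate = 10.3%/12 = 0.0085833; payment = 578,750 × 0.0085833 / (1 − (1+0.0085833)^−84) = $9,697.88.
Total interest on Option A = 84 × $9,697.88 − $578,750 = $235,871.92.
Option B: at 9.50% the monthly rate is 0.0079167, so the payment is 578,750 × 0.0079167 / (1 − 1.0079167^−120) = $7,488.88.
Total interest on Option B = 120 × $7,488.88 − $578,750 = $319,915.60.
Option A is lower by $84,043.68.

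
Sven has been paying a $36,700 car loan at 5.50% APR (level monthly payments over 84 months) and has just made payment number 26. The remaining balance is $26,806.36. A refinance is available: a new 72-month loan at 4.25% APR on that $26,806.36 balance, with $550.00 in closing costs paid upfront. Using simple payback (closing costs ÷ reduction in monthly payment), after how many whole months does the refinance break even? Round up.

Current payment = 36,700 × 5.5%/12 / (1 − (1+0.0045833)^−84) = $527.38.
Refinanced payment = 26,806.36 × 0.0035417 / (1 − (1+0.0035417)^−72) = $422.45.
Monthly savings = $527.38 − $422.45 = $104.93.
Break-even = $550.00 / $104.93 = 5.24 → 6 months.

6 months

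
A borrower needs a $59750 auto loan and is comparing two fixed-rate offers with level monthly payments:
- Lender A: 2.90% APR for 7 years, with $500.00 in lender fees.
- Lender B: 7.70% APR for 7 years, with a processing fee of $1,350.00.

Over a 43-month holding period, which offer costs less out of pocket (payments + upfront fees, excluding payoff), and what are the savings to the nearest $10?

Lender A by $6,680

Lender A: at 2.90% the monthly rate is 0.0024167, so the payment is 59,750 × 0.0024167 / (1 − 1.0024167^−84) = $786.80.
Lender B: at 7.70% the monthly rate is 0.0064167, so the payment is 59,750 × 0.0064167 / (1 − 1.0064167^−84) = $922.37.
Over 43 months: Lender A costs 43 × $786.80 + $500.00 = $34,332.40; Lender B costs 43 × $922.37 + $1,350.00 = $41,011.91.
Lender A is cheaper by $41,011.91 − $34,332.40 = $6,679.51.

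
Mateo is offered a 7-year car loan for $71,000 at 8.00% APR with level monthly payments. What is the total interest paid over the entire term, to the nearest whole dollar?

At 8.00% the monthly rate is 0.0066667, so the payment is 71,000 × 0.0066667 / (1 − 1.0066667^−84) = $1,106.62.
Total paid = 84 × $1,106.62 = $92,956.08; interest = $92,956.08 − $71,000 = $21,956.08.

$21,956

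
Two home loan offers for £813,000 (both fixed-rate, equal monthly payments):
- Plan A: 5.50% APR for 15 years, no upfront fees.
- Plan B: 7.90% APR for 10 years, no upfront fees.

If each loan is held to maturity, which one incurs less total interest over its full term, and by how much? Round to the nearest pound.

Plan B by £17,197

Plan A: at 5.50% the monthly rate is 0.0045833, so the payment is 813,000 × 0.0045833 / (1 − 1.0045833^−180) = £6,642.89.
Total interest on Plan A = 180 × £6,642.89 − £813,000 = £382,720.20.
Plan B: at 7.90% the monthly rate is 0.0065833, so the payment is 813,000 × 0.0065833 / (1 − 1.0065833^−120) = £9,821.03.
Total interest on Plan B = 120 × £9,821.03 − £813,000 = £365,523.60.
Plan B is lower by £17,196.60.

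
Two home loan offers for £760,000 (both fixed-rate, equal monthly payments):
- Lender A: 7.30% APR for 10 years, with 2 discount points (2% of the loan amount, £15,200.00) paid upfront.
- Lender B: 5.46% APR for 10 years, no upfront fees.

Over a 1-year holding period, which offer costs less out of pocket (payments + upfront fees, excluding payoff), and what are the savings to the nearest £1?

Lender A: at 7.30% the monthly rate is 0.0060833, so the payment is 760,000 × 0.0060833 / (1 − 1.0060833^−120) = £8,942.20.
Lender B: monthly rate = 5.46%/12 = 0.0045500; payment = 760,000 × 0.0045500 / (1 − (1+0.0045500)^−120) = £8,232.94.
Over 12 months: Lender A costs 12 × £8,942.20 + £15,200.00 = £122,506.40; Lender B costs 12 × £8,232.94 = £98,795.28.
Lender B is cheaper by £122,506.40 − £98,795.28 = £23,711.12.

Lender B by £23,711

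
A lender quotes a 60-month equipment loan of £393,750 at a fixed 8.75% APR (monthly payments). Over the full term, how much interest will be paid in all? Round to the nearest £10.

Monthly rate = 8.75%/12 = 0.0072917; payment = 393,750 × 0.0072917 / (1 − (1+0.0072917)^−60) = £8,125.91.
Total paid = 60 × £8,125.91 = £487,554.60; interest = £487,554.60 − £393,750 = £93,804.60.

£93,800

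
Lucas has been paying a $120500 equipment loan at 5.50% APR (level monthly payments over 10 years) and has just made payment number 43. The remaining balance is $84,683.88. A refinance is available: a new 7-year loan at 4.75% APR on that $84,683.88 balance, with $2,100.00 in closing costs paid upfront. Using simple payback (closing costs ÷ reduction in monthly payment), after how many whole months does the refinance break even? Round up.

Current payment = 120,500 × 5.5%/12 / (1 − (1+0.0045833)^−120) = $1,307.74.
Refinanced payment = 84,683.88 × 0.0039583 / (1 − (1+0.0039583)^−84) = $1,186.99.
Monthly savings = $1,307.74 − $1,186.99 = $120.75.
Break-even = $2,100.00 / $120.75 = 17.39 → 18 months.

18 months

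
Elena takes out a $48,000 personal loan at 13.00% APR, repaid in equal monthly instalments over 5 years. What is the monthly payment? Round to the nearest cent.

$1,092.15

At 13.00% the monthly rate is 0.0108333, so the payment is 48,000 × 0.0108333 / (1 − 1.0108333^−60) = $1,092.15.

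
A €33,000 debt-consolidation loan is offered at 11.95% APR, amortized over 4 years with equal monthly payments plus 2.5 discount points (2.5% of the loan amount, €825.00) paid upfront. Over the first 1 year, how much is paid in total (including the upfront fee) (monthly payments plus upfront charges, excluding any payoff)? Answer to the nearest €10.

At 11.95% the monthly rate is 0.0099583, so the payment is 33,000 × 0.0099583 / (1 − 1.0099583^−48) = €868.21.
Total outlay = 12 × €868.21 + €825.00 = €11,243.52.

€11,240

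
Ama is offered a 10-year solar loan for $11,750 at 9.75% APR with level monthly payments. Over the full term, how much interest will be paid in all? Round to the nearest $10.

At 9.75% the monthly rate is 0.0081250, so the payment is 11,750 × 0.0081250 / (1 − 1.0081250^−120) = $153.66.
Total paid = 120 × $153.66 = $18,439.20; interest = $18,439.20 − $11,750 = $6,689.20.

$6,690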